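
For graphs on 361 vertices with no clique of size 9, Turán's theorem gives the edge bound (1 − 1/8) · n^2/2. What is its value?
Turán density bound = (7/8) · 361^2/2 = 912247/16 ≈ 57015.4375

Turán's theorem: ex(n, K_{r+1}) is achieved by the complete r-partite Turán graph T(n, r) with parts as balanced as possible, and is at most (1 − 1/r) · n^2/2. For r = 8, n = 361: the density bound is (7/8) · 130321/2 = 912247/16 ≈ 57015.4375. The integer-valued extremum is e(T(361, 8)) = 57015, which is strictly less than the density bound 912247/16 since 8 ∤ 361 (the parts of T(361, 8) cannot all be equal).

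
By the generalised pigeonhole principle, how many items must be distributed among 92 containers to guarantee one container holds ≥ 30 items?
n = (30 − 1)·92 + 1 = 2669

By the generalised pigeonhole principle, to guarantee some box contains ≥ r objects we need more than (r − 1) · k objects total. Threshold: n = (r − 1) · k + 1. With r = 30 and k = 92: n = 29 · 92 + 1 = 2668 + 1 = 2669. For n = 2668 = 29 · 92, we can put exactly 29 objects in every box, avoiding 30 in any single one — so 2669 is tight.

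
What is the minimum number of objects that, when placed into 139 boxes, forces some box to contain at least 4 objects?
n = (4 − 1)·139 + 1 = 418

By the generalised pigeonhole principle, to guarantee some box contains ≥ r objects we need more than (r − 1) · k objects total. Threshold: n = (r − 1) · k + 1. With r = 4 and k = 139: n = 3 · 139 + 1 = 417 + 1 = 418. For n = 417 = 3 · 139, we can put exactly 3 objects in every box, avoiding 4 in any single one — so 418 is tight.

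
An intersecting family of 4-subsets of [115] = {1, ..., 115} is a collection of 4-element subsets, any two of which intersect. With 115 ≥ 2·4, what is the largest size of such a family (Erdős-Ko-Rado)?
max |F| = C(114, 3) = 240464

The Erdős-Ko-Rado theorem states: for n ≥ 2k, an intersecting family of k-subsets of an n-element set has size at most C(n − 1, k − 1), with equality for 'star' families {A ⊆ [n] : |A| = k, i ∈ A} (fix an element i). For n = 115, k = 4: C(114, 3) = 240464.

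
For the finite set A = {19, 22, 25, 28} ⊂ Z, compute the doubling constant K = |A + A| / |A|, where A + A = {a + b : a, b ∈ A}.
K = |A + A| / |A| = 7/4

Enumerate A + A = {a + b : a, b ∈ A}. With |A| = 4, there are |A|^2 = 16 ordered sum pairs; collecting distinct values, A + A = {38, 41, 44, 47, 50, 53, 56}, so |A + A| = 7. Thus K = 7/4. Here |A + A| = 2|A| − 1 = 7, the minimum possible — so K = 7/4 is minimal, which holds iff A is an arithmetic progression.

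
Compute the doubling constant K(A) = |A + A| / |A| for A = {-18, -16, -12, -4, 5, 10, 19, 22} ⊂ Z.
K = |A + A| / |A| = 31/8

Enumerate A + A = {a + b : a, b ∈ A}. With |A| = 8, there are |A|^2 = 64 ordered sum pairs; collecting distinct values, A + A = {-36, -34, -32, -30, -28, -24, -22, -20, -16, -13, -11, -8, -7, -6, -2, 1, 3, 4, 6, 7, 10, 15, 18, 20, 24, 27, 29, 32, 38, 41, 44}, so |A + A| = 31. Thus K = 31/8. For comparison, the minimum possible |A + A| over all 8-element sets is 2·8 − 1 = 15 (so min K = 15/8), attained only by arithmetic progressions.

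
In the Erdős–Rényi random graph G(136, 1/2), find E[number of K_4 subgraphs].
E[# K_4] = C(136, 4) · (1/2)^C(4, 2) = 13633830 / 2^6 = 6816915/32 = 213028.59375

For each 4-subset S of vertices (there are C(136, 4) = 13633830 such S), let X_S = 1 if S induces a K_4 (all C(4, 2) = 6 edges present). Then P(X_S = 1) = (1/2)^6 = 1/64. By linearity of expectation, E[# K_4] = C(136, 4) · (1/2)^6 = 13633830 / 64 = 6816915/32 = 213028.59375.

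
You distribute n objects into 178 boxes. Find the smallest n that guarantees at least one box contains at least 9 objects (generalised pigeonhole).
n = (9 − 1)·178 + 1 = 1425

By the generalised pigeonhole principle, to guarantee some box contains ≥ r objects we need more than (r − 1) · k objects total. Threshold: n = (r − 1) · k + 1. With r = 9 and k = 178: n = 8 · 178 + 1 = 1424 + 1 = 1425. For n = 1424 = 8 · 178, we can put exactly 8 objects in every box, avoiding 9 in any single one — so 1425 is tight.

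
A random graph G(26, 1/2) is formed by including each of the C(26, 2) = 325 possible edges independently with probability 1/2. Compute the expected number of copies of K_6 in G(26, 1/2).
E[# K_6] = C(26, 6) · (1/2)^C(6, 2) = 230230 / 2^15 = 115115/16384 ≈ 7.026062

For each 6-subset S of vertices (there are C(26, 6) = 230230 such S), let X_S = 1 if S induces a K_6 (all C(6, 2) = 15 edges present). Then P(X_S = 1) = (1/2)^15 = 1/32768. By linearity of expectation, E[# K_6] = C(26, 6) · (1/2)^15 = 230230 / 32768 = 115115/16384 ≈ 7.026062.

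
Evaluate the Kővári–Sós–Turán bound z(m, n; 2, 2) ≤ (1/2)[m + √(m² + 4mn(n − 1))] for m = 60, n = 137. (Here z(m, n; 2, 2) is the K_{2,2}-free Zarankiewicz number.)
z(60, 137; 2, 2) ≤ (1/2)[60 + √(60² + 4·60·137·136)] = (1/2)[60 + √4475280] = 1087.7429

Kővári–Sós–Turán: let r_1, ..., r_60 be the row sums and z = Σ r_i the total number of 1s. Each pair of columns can share at most one row with both entries 1 (else a 2×2 all-ones block appears), so Σ_i C(r_i, 2) ≤ C(137, 2) = 9316. By convexity Σ_i C(r_i, 2) ≥ 60·C(z/60, 2) = z(z − 60)/(2·60), giving z² − 60z − 60·137·136 ≤ 0 and hence z ≤ (1/2)[60 + √(3600 + 4·1117920)] = (1/2)[60 + √4475280] ≈ (1/2)(60 + 2115.4858) = 1087.7429.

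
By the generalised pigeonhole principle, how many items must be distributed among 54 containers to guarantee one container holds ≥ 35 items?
n = (35 − 1)·54 + 1 = 1837

By the generalised pigeonhole principle, to guarantee some box contains ≥ r objects we need more than (r − 1) · k objects total. Threshold: n = (r − 1) · k + 1. With r = 35 and k = 54: n = 34 · 54 + 1 = 1836 + 1 = 1837. For n = 1836 = 34 · 54, we can put exactly 34 objects in every box, avoiding 35 in any single one — so 1837 is tight.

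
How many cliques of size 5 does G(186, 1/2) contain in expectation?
E[# K_5] = C(186, 5) · (1/2)^C(5, 2) = 1757291172 / 2^10 = 439322793/256 ≈ 1716104.660156

For each 5-subset S of vertices (there are C(186, 5) = 1757291172 such S), let X_S = 1 if S induces a K_5 (all C(5, 2) = 10 edges present). Then P(X_S = 1) = (1/2)^10 = 1/1024. By linearity of expectation, E[# K_5] = C(186, 5) · (1/2)^10 = 1757291172 / 1024 = 439322793/256 ≈ 1716104.660156.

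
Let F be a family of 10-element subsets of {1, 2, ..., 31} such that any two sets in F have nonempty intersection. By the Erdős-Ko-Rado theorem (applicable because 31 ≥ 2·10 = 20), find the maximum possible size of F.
max |F| = C(30, 9) = 14307150

The Erdős-Ko-Rado theorem states: for n ≥ 2k, an intersecting family of k-subsets of an n-element set has size at most C(n − 1, k − 1), with equality for 'star' families {A ⊆ [n] : |A| = k, i ∈ A} (fix an element i). For n = 31, k = 10: C(30, 9) = 14307150.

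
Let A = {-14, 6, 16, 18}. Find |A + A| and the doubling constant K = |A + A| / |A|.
K = |A + A| / |A| = 10/4 = 5/2

Enumerate A + A = {a + b : a, b ∈ A}. With |A| = 4, there are |A|^2 = 16 ordered sum pairs; collecting distinct values, A + A = {-28, -8, 2, 4, 12, 22, 24, 32, 34, 36}, so |A + A| = 10. Thus K = 10/4 = 5/2. For comparison, the minimum possible |A + A| over all 4-element sets is 2·4 − 1 = 7 (so min K = 7/4), attained only by arithmetic progressions.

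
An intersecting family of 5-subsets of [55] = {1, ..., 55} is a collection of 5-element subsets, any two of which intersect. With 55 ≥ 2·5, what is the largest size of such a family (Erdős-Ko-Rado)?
max |F| = C(54, 4) = 316251

Erdős-Ko-Rado (1961): when n ≥ 2k, max |F| = C(n−1, k−1). The bound is attained by the star {A : i ∈ A} for any fixed i ∈ [n]. Here C(55−1, 5−1) = C(54, 4) = 316251.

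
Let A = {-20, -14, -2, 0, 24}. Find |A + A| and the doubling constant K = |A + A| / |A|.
K = |A + A| / |A| = 15/5 = 3

Enumerate A + A = {a + b : a, b ∈ A}. With |A| = 5, there are |A|^2 = 25 ordered sum pairs; collecting distinct values, A + A = {-40, -34, -28, -22, -20, -16, -14, -4, -2, 0, 4, 10, 22, 24, 48}, so |A + A| = 15. Thus K = 15/5 = 3. For comparison, the minimum possible |A + A| over all 5-element sets is 2·5 − 1 = 9 (so min K = 9/5), attained only by arithmetic progressions.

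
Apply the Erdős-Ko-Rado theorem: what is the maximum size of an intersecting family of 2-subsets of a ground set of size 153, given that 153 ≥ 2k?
max |F| = C(152, 1) = 152

The Erdős-Ko-Rado theorem states: for n ≥ 2k, an intersecting family of k-subsets of an n-element set has size at most C(n − 1, k − 1), with equality for 'star' families {A ⊆ [n] : |A| = k, i ∈ A} (fix an element i). For n = 153, k = 2: C(152, 1) = 152.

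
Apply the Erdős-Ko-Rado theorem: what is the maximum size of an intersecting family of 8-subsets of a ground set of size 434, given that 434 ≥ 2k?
max |F| = C(433, 7) = 539281806179688

The Erdős-Ko-Rado theorem states: for n ≥ 2k, an intersecting family of k-subsets of an n-element set has size at most C(n − 1, k − 1), with equality for 'star' families {A ⊆ [n] : |A| = k, i ∈ A} (fix an element i). For n = 434, k = 8: C(433, 7) = 539281806179688.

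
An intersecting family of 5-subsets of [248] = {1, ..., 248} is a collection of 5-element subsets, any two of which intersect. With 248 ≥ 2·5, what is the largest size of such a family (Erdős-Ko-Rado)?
max |F| = C(247, 4) = 151348015

Erdős-Ko-Rado (1961): when n ≥ 2k, max |F| = C(n−1, k−1). The bound is attained by the star {A : i ∈ A} for any fixed i ∈ [n]. Here C(248−1, 5−1) = C(247, 4) = 151348015.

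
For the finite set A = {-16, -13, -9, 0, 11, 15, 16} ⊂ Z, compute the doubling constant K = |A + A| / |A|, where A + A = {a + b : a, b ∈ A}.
K = |A + A| / |A| = 26/7

Enumerate A + A = {a + b : a, b ∈ A}. With |A| = 7, there are |A|^2 = 49 ordered sum pairs; collecting distinct values, A + A = {-32, -29, -26, -25, -22, -18, -16, -13, -9, -5, -2, -1, 0, 2, 3, 6, 7, 11, 15, 16, 22, 26, 27, 30, 31, 32}, so |A + A| = 26. Thus K = 26/7. For comparison, the minimum possible |A + A| over all 7-element sets is 2·7 − 1 = 13 (so min K = 13/7), attained only by arithmetic progressions.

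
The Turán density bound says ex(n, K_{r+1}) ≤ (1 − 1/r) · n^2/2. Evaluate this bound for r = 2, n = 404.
Turán density bound = (1/2) · 404^2/2 = 40804

Turán's theorem: ex(n, K_{r+1}) is achieved by the complete r-partite Turán graph T(n, r) with parts as balanced as possible, and is at most (1 − 1/r) · n^2/2. For r = 2, n = 404: the density bound is (1/2) · 163216/2 = 40804. Since 2 ∣ 404, the Turán graph T(404, 2) has parts of equal size 202, and its edge count e(T(404, 2)) = 40804 attains the density bound exactly.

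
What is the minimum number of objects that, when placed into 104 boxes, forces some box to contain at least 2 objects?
n = (2 − 1)·104 + 1 = 105

By the generalised pigeonhole principle, to guarantee some box contains ≥ r objects we need more than (r − 1) · k objects total. Threshold: n = (r − 1) · k + 1. With r = 2 and k = 104: n = 1 · 104 + 1 = 104 + 1 = 105. For n = 104 = 1 · 104, we can put exactly 1 objects in every box, avoiding 2 in any single one — so 105 is tight.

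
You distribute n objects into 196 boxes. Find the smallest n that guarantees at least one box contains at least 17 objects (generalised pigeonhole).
n = (17 − 1)·196 + 1 = 3137

By the generalised pigeonhole principle, to guarantee some box contains ≥ r objects we need more than (r − 1) · k objects total. Threshold: n = (r − 1) · k + 1. With r = 17 and k = 196: n = 16 · 196 + 1 = 3136 + 1 = 3137. For n = 3136 = 16 · 196, we can put exactly 16 objects in every box, avoiding 17 in any single one — so 3137 is tight.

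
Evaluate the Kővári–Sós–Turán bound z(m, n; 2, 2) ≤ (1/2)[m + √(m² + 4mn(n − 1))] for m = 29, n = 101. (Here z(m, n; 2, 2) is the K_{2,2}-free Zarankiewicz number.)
z(29, 101; 2, 2) ≤ (1/2)[29 + √(29² + 4·29·101·100)] = (1/2)[29 + √1172441] = 555.8966

Kővári–Sós–Turán: let r_1, ..., r_29 be the row sums and z = Σ r_i the total number of 1s. Each pair of columns can share at most one row with both entries 1 (else a 2×2 all-ones block appears), so Σ_i C(r_i, 2) ≤ C(101, 2) = 5050. By convexity Σ_i C(r_i, 2) ≥ 29·C(z/29, 2) = z(z − 29)/(2·29), giving z² − 29z − 29·101·100 ≤ 0 and hence z ≤ (1/2)[29 + √(841 + 4·292900)] = (1/2)[29 + √1172441] ≈ (1/2)(29 + 1082.7931) = 555.8966.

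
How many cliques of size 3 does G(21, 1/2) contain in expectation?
E[# K_3] = C(21, 3) · (1/2)^C(3, 2) = 1330 / 2^3 = 665/4 = 166.25

For each 3-subset S of vertices (there are C(21, 3) = 1330 such S), let X_S = 1 if S induces a K_3 (all C(3, 2) = 3 edges present). Then P(X_S = 1) = (1/2)^3 = 1/8. By linearity of expectation, E[# K_3] = C(21, 3) · (1/2)^3 = 1330 / 8 = 665/4 = 166.25.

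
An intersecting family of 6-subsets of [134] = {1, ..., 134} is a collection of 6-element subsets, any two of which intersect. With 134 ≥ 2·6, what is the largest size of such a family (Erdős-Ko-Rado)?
max |F| = C(133, 5) = 321402081

Erdős-Ko-Rado (1961): when n ≥ 2k, max |F| = C(n−1, k−1). The bound is attained by the star {A : i ∈ A} for any fixed i ∈ [n]. Here C(134−1, 6−1) = C(133, 5) = 321402081.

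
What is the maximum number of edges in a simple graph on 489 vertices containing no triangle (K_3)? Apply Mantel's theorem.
ex(489, K_3) = ⌊489^2/4⌋ = 59780

Mantel (1907): a triangle-free graph on n vertices has at most ⌊n^2/4⌋ edges, with equality for the complete bipartite graph K_{⌊n/2⌋, ⌈n/2⌉}. For n = 489: ⌊489^2/4⌋ = ⌊239121/4⌋ = 59780. The extremal graph is K_{244, 245}, which has 244·245 = 59780 edges.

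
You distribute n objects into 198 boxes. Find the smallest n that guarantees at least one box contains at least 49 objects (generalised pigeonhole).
n = (49 − 1)·198 + 1 = 9505

By the generalised pigeonhole principle, to guarantee some box contains ≥ r objects we need more than (r − 1) · k objects total. Threshold: n = (r − 1) · k + 1. With r = 49 and k = 198: n = 48 · 198 + 1 = 9504 + 1 = 9505. For n = 9504 = 48 · 198, we can put exactly 48 objects in every box, avoiding 49 in any single one — so 9505 is tight.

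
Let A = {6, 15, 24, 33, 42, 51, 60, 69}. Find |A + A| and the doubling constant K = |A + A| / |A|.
K = |A + A| / |A| = 15/8

Enumerate A + A = {a + b : a, b ∈ A}. With |A| = 8, there are |A|^2 = 64 ordered sum pairs; collecting distinct values, A + A = {12, 21, 30, 39, 48, 57, 66, 75, 84, 93, 102, 111, 120, 129, 138}, so |A + A| = 15. Thus K = 15/8. Here |A + A| = 2|A| − 1 = 15, the minimum possible — so K = 15/8 is minimal, which holds iff A is an arithmetic progression.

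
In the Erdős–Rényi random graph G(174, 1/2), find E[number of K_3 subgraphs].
E[# K_3] = C(174, 3) · (1/2)^C(3, 2) = 862924 / 2^3 = 215731/2 = 107865.5

For each 3-subset S of vertices (there are C(174, 3) = 862924 such S), let X_S = 1 if S induces a K_3 (all C(3, 2) = 3 edges present). Then P(X_S = 1) = (1/2)^3 = 1/8. By linearity of expectation, E[# K_3] = C(174, 3) · (1/2)^3 = 862924 / 8 = 215731/2 = 107865.5.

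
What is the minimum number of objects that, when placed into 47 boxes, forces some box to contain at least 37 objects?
n = (37 − 1)·47 + 1 = 1693

By the generalised pigeonhole principle, to guarantee some box contains ≥ r objects we need more than (r − 1) · k objects total. Threshold: n = (r − 1) · k + 1. With r = 37 and k = 47: n = 36 · 47 + 1 = 1692 + 1 = 1693. For n = 1692 = 36 · 47, we can put exactly 36 objects in every box, avoiding 37 in any single one — so 1693 is tight.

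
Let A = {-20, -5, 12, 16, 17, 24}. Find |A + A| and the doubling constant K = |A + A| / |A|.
K = |A + A| / |A| = 21/6 = 7/2

Enumerate A + A = {a + b : a, b ∈ A}. With |A| = 6, there are |A|^2 = 36 ordered sum pairs; collecting distinct values, A + A = {-40, -25, -10, -8, -4, -3, 4, 7, 11, 12, 19, 24, 28, 29, 32, 33, 34, 36, 40, 41, 48}, so |A + A| = 21. Thus K = 21/6 = 7/2. For comparison, the minimum possible |A + A| over all 6-element sets is 2·6 − 1 = 11 (so min K = 11/6), attained only by arithmetic progressions.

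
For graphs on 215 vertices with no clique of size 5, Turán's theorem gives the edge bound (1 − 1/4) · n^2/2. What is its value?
Turán density bound = (3/4) · 215^2/2 = 138675/8 ≈ 17334.375

Turán's theorem: ex(n, K_{r+1}) is achieved by the complete r-partite Turán graph T(n, r) with parts as balanced as possible, and is at most (1 − 1/r) · n^2/2. For r = 4, n = 215: the density bound is (3/4) · 46225/2 = 138675/8 ≈ 17334.375. The integer-valued extremum is e(T(215, 4)) = 17334, which is strictly less than the density bound 138675/8 since 4 ∤ 215 (the parts of T(215, 4) cannot all be equal).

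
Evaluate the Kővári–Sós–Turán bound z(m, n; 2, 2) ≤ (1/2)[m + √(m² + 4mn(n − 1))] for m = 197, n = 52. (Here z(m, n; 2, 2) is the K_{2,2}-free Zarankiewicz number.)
z(197, 52; 2, 2) ≤ (1/2)[197 + √(197² + 4·197·52·51)] = (1/2)[197 + √2128585] = 827.9836

Kővári–Sós–Turán: let r_1, ..., r_197 be the row sums and z = Σ r_i the total number of 1s. Each pair of columns can share at most one row with both entries 1 (else a 2×2 all-ones block appears), so Σ_i C(r_i, 2) ≤ C(52, 2) = 1326. By convexity Σ_i C(r_i, 2) ≥ 197·C(z/197, 2) = z(z − 197)/(2·197), giving z² − 197z − 197·52·51 ≤ 0 and hence z ≤ (1/2)[197 + √(38809 + 4·522444)] = (1/2)[197 + √2128585] ≈ (1/2)(197 + 1458.9671) = 827.9836.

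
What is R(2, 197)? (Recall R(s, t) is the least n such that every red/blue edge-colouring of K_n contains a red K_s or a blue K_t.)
R(2, 197) = 197

R(2, k) = k for all k ≥ 2: in a 2-colouring of K_k, either some edge is red (a red K_2) or all edges are blue (a blue K_k). And K_{196} coloured all-blue has no blue K_197, so R(2, 197) > 196. Hence R(2, 197) = 197.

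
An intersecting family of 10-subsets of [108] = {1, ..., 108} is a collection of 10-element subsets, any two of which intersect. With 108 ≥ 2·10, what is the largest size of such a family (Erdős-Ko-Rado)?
max |F| = C(107, 9) = 3585446225075

The Erdős-Ko-Rado theorem states: for n ≥ 2k, an intersecting family of k-subsets of an n-element set has size at most C(n − 1, k − 1), with equality for 'star' families {A ⊆ [n] : |A| = k, i ∈ A} (fix an element i). For n = 108, k = 10: C(107, 9) = 3585446225075.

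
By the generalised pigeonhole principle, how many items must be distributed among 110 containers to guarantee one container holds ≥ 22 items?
n = (22 − 1)·110 + 1 = 2311

By the generalised pigeonhole principle, to guarantee some box contains ≥ r objects we need more than (r − 1) · k objects total. Threshold: n = (r − 1) · k + 1. With r = 22 and k = 110: n = 21 · 110 + 1 = 2310 + 1 = 2311. For n = 2310 = 21 · 110, we can put exactly 21 objects in every box, avoiding 22 in any single one — so 2311 is tight.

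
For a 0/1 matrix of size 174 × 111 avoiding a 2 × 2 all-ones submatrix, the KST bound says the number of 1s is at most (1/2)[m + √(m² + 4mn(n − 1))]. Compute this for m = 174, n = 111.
z(174, 111; 2, 2) ≤ (1/2)[174 + √(174² + 4·174·111·110)] = (1/2)[174 + √8528436] = 1547.1743

Kővári–Sós–Turán: let r_1, ..., r_174 be the row sums and z = Σ r_i the total number of 1s. Each pair of columns can share at most one row with both entries 1 (else a 2×2 all-ones block appears), so Σ_i C(r_i, 2) ≤ C(111, 2) = 6105. By convexity Σ_i C(r_i, 2) ≥ 174·C(z/174, 2) = z(z − 174)/(2·174), giving z² − 174z − 174·111·110 ≤ 0 and hence z ≤ (1/2)[174 + √(30276 + 4·2124540)] = (1/2)[174 + √8528436] ≈ (1/2)(174 + 2920.3486) = 1547.1743.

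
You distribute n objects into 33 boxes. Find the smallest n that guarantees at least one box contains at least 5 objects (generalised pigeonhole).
n = (5 − 1)·33 + 1 = 133

By the generalised pigeonhole principle, to guarantee some box contains ≥ r objects we need more than (r − 1) · k objects total. Threshold: n = (r − 1) · k + 1. With r = 5 and k = 33: n = 4 · 33 + 1 = 132 + 1 = 133. For n = 132 = 4 · 33, we can put exactly 4 objects in every box, avoiding 5 in any single one — so 133 is tight.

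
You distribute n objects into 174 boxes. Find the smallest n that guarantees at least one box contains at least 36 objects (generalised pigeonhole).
n = (36 − 1)·174 + 1 = 6091

By the generalised pigeonhole principle, to guarantee some box contains ≥ r objects we need more than (r − 1) · k objects total. Threshold: n = (r − 1) · k + 1. With r = 36 and k = 174: n = 35 · 174 + 1 = 6090 + 1 = 6091. For n = 6090 = 35 · 174, we can put exactly 35 objects in every box, avoiding 36 in any single one — so 6091 is tight.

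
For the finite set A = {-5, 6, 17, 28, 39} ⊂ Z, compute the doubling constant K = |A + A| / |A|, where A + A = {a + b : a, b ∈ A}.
K = |A + A| / |A| = 9/5

Enumerate A + A = {a + b : a, b ∈ A}. With |A| = 5, there are |A|^2 = 25 ordered sum pairs; collecting distinct values, A + A = {-10, 1, 12, 23, 34, 45, 56, 67, 78}, so |A + A| = 9. Thus K = 9/5. Here |A + A| = 2|A| − 1 = 9, the minimum possible — so K = 9/5 is minimal, which holds iff A is an arithmetic progression.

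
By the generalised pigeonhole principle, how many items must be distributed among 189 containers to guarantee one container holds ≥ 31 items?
n = (31 − 1)·189 + 1 = 5671

By the generalised pigeonhole principle, to guarantee some box contains ≥ r objects we need more than (r − 1) · k objects total. Threshold: n = (r − 1) · k + 1. With r = 31 and k = 189: n = 30 · 189 + 1 = 5670 + 1 = 5671. For n = 5670 = 30 · 189, we can put exactly 30 objects in every box, avoiding 31 in any single one — so 5671 is tight.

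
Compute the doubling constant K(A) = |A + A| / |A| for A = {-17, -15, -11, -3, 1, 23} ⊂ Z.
K = |A + A| / |A| = 20/6 = 10/3

Enumerate A + A = {a + b : a, b ∈ A}. With |A| = 6, there are |A|^2 = 36 ordered sum pairs; collecting distinct values, A + A = {-34, -32, -30, -28, -26, -22, -20, -18, -16, -14, -10, -6, -2, 2, 6, 8, 12, 20, 24, 46}, so |A + A| = 20. Thus K = 20/6 = 10/3. For comparison, the minimum possible |A + A| over all 6-element sets is 2·6 − 1 = 11 (so min K = 11/6), attained only by arithmetic progressions.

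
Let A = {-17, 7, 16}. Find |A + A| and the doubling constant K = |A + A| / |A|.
K = |A + A| / |A| = 6/3 = 2

Enumerate A + A = {a + b : a, b ∈ A}. With |A| = 3, there are |A|^2 = 9 ordered sum pairs; collecting distinct values, A + A = {-34, -10, -1, 14, 23, 32}, so |A + A| = 6. Thus K = 6/3 = 2. For comparison, the minimum possible |A + A| over all 3-element sets is 2·3 − 1 = 5 (so min K = 5/3), attained only by arithmetic progressions.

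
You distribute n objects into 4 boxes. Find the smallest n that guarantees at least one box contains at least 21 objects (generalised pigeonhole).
n = (21 − 1)·4 + 1 = 81

By the generalised pigeonhole principle, to guarantee some box contains ≥ r objects we need more than (r − 1) · k objects total. Threshold: n = (r − 1) · k + 1. With r = 21 and k = 4: n = 20 · 4 + 1 = 80 + 1 = 81. For n = 80 = 20 · 4, we can put exactly 20 objects in every box, avoiding 21 in any single one — so 81 is tight.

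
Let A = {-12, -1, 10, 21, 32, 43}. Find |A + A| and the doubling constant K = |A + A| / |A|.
K = |A + A| / |A| = 11/6

Enumerate A + A = {a + b : a, b ∈ A}. With |A| = 6, there are |A|^2 = 36 ordered sum pairs; collecting distinct values, A + A = {-24, -13, -2, 9, 20, 31, 42, 53, 64, 75, 86}, so |A + A| = 11. Thus K = 11/6. Here |A + A| = 2|A| − 1 = 11, the minimum possible — so K = 11/6 is minimal, which holds iff A is an arithmetic progression.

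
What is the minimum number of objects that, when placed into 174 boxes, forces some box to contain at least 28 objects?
n = (28 − 1)·174 + 1 = 4699

By the generalised pigeonhole principle, to guarantee some box contains ≥ r objects we need more than (r − 1) · k objects total. Threshold: n = (r − 1) · k + 1. With r = 28 and k = 174: n = 27 · 174 + 1 = 4698 + 1 = 4699. For n = 4698 = 27 · 174, we can put exactly 27 objects in every box, avoiding 28 in any single one — so 4699 is tight.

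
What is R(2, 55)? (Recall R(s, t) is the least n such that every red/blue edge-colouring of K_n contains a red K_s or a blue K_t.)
R(2, 55) = 55

R(2, k) = k for all k ≥ 2: in a 2-colouring of K_k, either some edge is red (a red K_2) or all edges are blue (a blue K_k). And K_{54} coloured all-blue has no blue K_55, so R(2, 55) > 54. Hence R(2, 55) = 55.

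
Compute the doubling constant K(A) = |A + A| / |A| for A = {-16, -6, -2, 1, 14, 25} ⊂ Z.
K = |A + A| / |A| = 21/6 = 7/2

Enumerate A + A = {a + b : a, b ∈ A}. With |A| = 6, there are |A|^2 = 36 ordered sum pairs; collecting distinct values, A + A = {-32, -22, -18, -15, -12, -8, -5, -4, -2, -1, 2, 8, 9, 12, 15, 19, 23, 26, 28, 39, 50}, so |A + A| = 21. Thus K = 21/6 = 7/2. For comparison, the minimum possible |A + A| over all 6-element sets is 2·6 − 1 = 11 (so min K = 11/6), attained only by arithmetic progressions.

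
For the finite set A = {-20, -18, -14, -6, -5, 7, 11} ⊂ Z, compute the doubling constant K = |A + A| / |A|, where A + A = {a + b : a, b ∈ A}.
K = |A + A| / |A| = 26/7

Enumerate A + A = {a + b : a, b ∈ A}. With |A| = 7, there are |A|^2 = 49 ordered sum pairs; collecting distinct values, A + A = {-40, -38, -36, -34, -32, -28, -26, -25, -24, -23, -20, -19, -13, -12, -11, -10, -9, -7, -3, 1, 2, 5, 6, 14, 18, 22}, so |A + A| = 26. Thus K = 26/7. For comparison, the minimum possible |A + A| over all 7-element sets is 2·7 − 1 = 13 (so min K = 13/7), attained only by arithmetic progressions.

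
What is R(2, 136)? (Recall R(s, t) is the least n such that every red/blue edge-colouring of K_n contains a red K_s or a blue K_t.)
R(2, 136) = 136

R(2, k) = k for all k ≥ 2: in a 2-colouring of K_k, either some edge is red (a red K_2) or all edges are blue (a blue K_k). And K_{135} coloured all-blue has no blue K_136, so R(2, 136) > 135. Hence R(2, 136) = 136.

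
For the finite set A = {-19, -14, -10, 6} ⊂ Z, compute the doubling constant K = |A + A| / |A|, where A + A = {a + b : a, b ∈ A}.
K = |A + A| / |A| = 10/4 = 5/2

Enumerate A + A = {a + b : a, b ∈ A}. With |A| = 4, there are |A|^2 = 16 ordered sum pairs; collecting distinct values, A + A = {-38, -33, -29, -28, -24, -20, -13, -8, -4, 12}, so |A + A| = 10. Thus K = 10/4 = 5/2. For comparison, the minimum possible |A + A| over all 4-element sets is 2·4 − 1 = 7 (so min K = 7/4), attained only by arithmetic progressions.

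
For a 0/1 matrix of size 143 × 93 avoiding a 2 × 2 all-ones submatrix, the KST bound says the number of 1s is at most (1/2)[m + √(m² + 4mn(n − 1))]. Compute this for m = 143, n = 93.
z(143, 93; 2, 2) ≤ (1/2)[143 + √(143² + 4·143·93·92)] = (1/2)[143 + √4914481] = 1179.9314

Kővári–Sós–Turán: let r_1, ..., r_143 be the row sums and z = Σ r_i the total number of 1s. Each pair of columns can share at most one row with both entries 1 (else a 2×2 all-ones block appears), so Σ_i C(r_i, 2) ≤ C(93, 2) = 4278. By convexity Σ_i C(r_i, 2) ≥ 143·C(z/143, 2) = z(z − 143)/(2·143), giving z² − 143z − 143·93·92 ≤ 0 and hence z ≤ (1/2)[143 + √(20449 + 4·1223508)] = (1/2)[143 + √4914481] ≈ (1/2)(143 + 2216.8629) = 1179.9314.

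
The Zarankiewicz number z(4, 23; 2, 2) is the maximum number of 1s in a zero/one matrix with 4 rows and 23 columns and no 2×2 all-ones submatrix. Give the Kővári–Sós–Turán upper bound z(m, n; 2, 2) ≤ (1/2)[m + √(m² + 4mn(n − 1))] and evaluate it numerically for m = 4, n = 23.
z(4, 23; 2, 2) ≤ (1/2)[4 + √(4² + 4·4·23·22)] = (1/2)[4 + √8112] = 47.0333

Kővári–Sós–Turán: let r_1, ..., r_4 be the row sums and z = Σ r_i the total number of 1s. Each pair of columns can share at most one row with both entries 1 (else a 2×2 all-ones block appears), so Σ_i C(r_i, 2) ≤ C(23, 2) = 253. By convexity Σ_i C(r_i, 2) ≥ 4·C(z/4, 2) = z(z − 4)/(2·4), giving z² − 4z − 4·23·22 ≤ 0 and hence z ≤ (1/2)[4 + √(16 + 4·2024)] = (1/2)[4 + √8112] ≈ (1/2)(4 + 90.0666) = 47.0333.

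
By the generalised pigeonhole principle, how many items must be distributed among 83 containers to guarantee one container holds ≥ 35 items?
n = (35 − 1)·83 + 1 = 2823

By the generalised pigeonhole principle, to guarantee some box contains ≥ r objects we need more than (r − 1) · k objects total. Threshold: n = (r − 1) · k + 1. With r = 35 and k = 83: n = 34 · 83 + 1 = 2822 + 1 = 2823. For n = 2822 = 34 · 83, we can put exactly 34 objects in every box, avoiding 35 in any single one — so 2823 is tight.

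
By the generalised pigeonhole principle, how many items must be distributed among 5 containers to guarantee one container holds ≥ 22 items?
n = (22 − 1)·5 + 1 = 106

By the generalised pigeonhole principle, to guarantee some box contains ≥ r objects we need more than (r − 1) · k objects total. Threshold: n = (r − 1) · k + 1. With r = 22 and k = 5: n = 21 · 5 + 1 = 105 + 1 = 106. For n = 105 = 21 · 5, we can put exactly 21 objects in every box, avoiding 22 in any single one — so 106 is tight.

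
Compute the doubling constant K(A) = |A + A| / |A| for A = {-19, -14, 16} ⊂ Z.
K = |A + A| / |A| = 6/3 = 2

Enumerate A + A = {a + b : a, b ∈ A}. With |A| = 3, there are |A|^2 = 9 ordered sum pairs; collecting distinct values, A + A = {-38, -33, -28, -3, 2, 32}, so |A + A| = 6. Thus K = 6/3 = 2. For comparison, the minimum possible |A + A| over all 3-element sets is 2·3 − 1 = 5 (so min K = 5/3), attained only by arithmetic progressions.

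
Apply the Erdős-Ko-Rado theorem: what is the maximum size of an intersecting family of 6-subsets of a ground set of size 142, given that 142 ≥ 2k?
max |F| = C(141, 5) = 432295143

The Erdős-Ko-Rado theorem states: for n ≥ 2k, an intersecting family of k-subsets of an n-element set has size at most C(n − 1, k − 1), with equality for 'star' families {A ⊆ [n] : |A| = k, i ∈ A} (fix an element i). For n = 142, k = 6: C(141, 5) = 432295143.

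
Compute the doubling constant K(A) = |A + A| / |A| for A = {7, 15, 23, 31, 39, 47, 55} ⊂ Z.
K = |A + A| / |A| = 13/7

Enumerate A + A = {a + b : a, b ∈ A}. With |A| = 7, there are |A|^2 = 49 ordered sum pairs; collecting distinct values, A + A = {14, 22, 30, 38, 46, 54, 62, 70, 78, 86, 94, 102, 110}, so |A + A| = 13. Thus K = 13/7. Here |A + A| = 2|A| − 1 = 13, the minimum possible — so K = 13/7 is minimal, which holds iff A is an arithmetic progression.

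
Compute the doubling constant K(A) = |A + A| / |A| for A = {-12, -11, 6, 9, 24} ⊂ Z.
K = |A + A| / |A| = 14/5

Enumerate A + A = {a + b : a, b ∈ A}. With |A| = 5, there are |A|^2 = 25 ordered sum pairs; collecting distinct values, A + A = {-24, -23, -22, -6, -5, -3, -2, 12, 13, 15, 18, 30, 33, 48}, so |A + A| = 14. Thus K = 14/5. For comparison, the minimum possible |A + A| over all 5-element sets is 2·5 − 1 = 9 (so min K = 9/5), attained only by arithmetic progressions.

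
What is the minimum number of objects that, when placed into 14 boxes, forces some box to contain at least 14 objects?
n = (14 − 1)·14 + 1 = 183

By the generalised pigeonhole principle, to guarantee some box contains ≥ r objects we need more than (r − 1) · k objects total. Threshold: n = (r − 1) · k + 1. With r = 14 and k = 14: n = 13 · 14 + 1 = 182 + 1 = 183. For n = 182 = 13 · 14, we can put exactly 13 objects in every box, avoiding 14 in any single one — so 183 is tight.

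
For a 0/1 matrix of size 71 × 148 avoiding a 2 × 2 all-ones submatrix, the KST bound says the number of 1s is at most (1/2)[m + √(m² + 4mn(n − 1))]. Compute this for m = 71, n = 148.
z(71, 148; 2, 2) ≤ (1/2)[71 + √(71² + 4·71·148·147)] = (1/2)[71 + √6183745] = 1278.8568

Kővári–Sós–Turán: let r_1, ..., r_71 be the row sums and z = Σ r_i the total number of 1s. Each pair of columns can share at most one row with both entries 1 (else a 2×2 all-ones block appears), so Σ_i C(r_i, 2) ≤ C(148, 2) = 10878. By convexity Σ_i C(r_i, 2) ≥ 71·C(z/71, 2) = z(z − 71)/(2·71), giving z² − 71z − 71·148·147 ≤ 0 and hence z ≤ (1/2)[71 + √(5041 + 4·1544676)] = (1/2)[71 + √6183745] ≈ (1/2)(71 + 2486.7137) = 1278.8568.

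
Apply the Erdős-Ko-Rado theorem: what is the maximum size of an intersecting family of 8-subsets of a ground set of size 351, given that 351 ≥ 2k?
max |F| = C(350, 7) = 120178087947800

The Erdős-Ko-Rado theorem states: for n ≥ 2k, an intersecting family of k-subsets of an n-element set has size at most C(n − 1, k − 1), with equality for 'star' families {A ⊆ [n] : |A| = k, i ∈ A} (fix an element i). For n = 351, k = 8: C(350, 7) = 120178087947800.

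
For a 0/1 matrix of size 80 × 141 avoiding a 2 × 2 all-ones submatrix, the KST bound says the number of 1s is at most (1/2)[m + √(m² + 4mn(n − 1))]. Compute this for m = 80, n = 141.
z(80, 141; 2, 2) ≤ (1/2)[80 + √(80² + 4·80·141·140)] = (1/2)[80 + √6323200] = 1297.2987

Kővári–Sós–Turán: let r_1, ..., r_80 be the row sums and z = Σ r_i the total number of 1s. Each pair of columns can share at most one row with both entries 1 (else a 2×2 all-ones block appears), so Σ_i C(r_i, 2) ≤ C(141, 2) = 9870. By convexity Σ_i C(r_i, 2) ≥ 80·C(z/80, 2) = z(z − 80)/(2·80), giving z² − 80z − 80·141·140 ≤ 0 and hence z ≤ (1/2)[80 + √(6400 + 4·1579200)] = (1/2)[80 + √6323200] ≈ (1/2)(80 + 2514.5974) = 1297.2987.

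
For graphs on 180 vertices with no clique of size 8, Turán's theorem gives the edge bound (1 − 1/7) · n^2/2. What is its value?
Turán density bound = (6/7) · 180^2/2 = 97200/7 ≈ 13885.7143

Turán's theorem: ex(n, K_{r+1}) is achieved by the complete r-partite Turán graph T(n, r) with parts as balanced as possible, and is at most (1 − 1/r) · n^2/2. For r = 7, n = 180: the density bound is (6/7) · 32400/2 = 97200/7 ≈ 13885.7143. The integer-valued extremum is e(T(180, 7)) = 13885, which is strictly less than the density bound 97200/7 since 7 ∤ 180 (the parts of T(180, 7) cannot all be equal).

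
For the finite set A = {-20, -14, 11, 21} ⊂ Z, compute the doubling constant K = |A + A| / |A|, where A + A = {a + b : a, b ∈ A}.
K = |A + A| / |A| = 10/4 = 5/2

Enumerate A + A = {a + b : a, b ∈ A}. With |A| = 4, there are |A|^2 = 16 ordered sum pairs; collecting distinct values, A + A = {-40, -34, -28, -9, -3, 1, 7, 22, 32, 42}, so |A + A| = 10. Thus K = 10/4 = 5/2. For comparison, the minimum possible |A + A| over all 4-element sets is 2·4 − 1 = 7 (so min K = 7/4), attained only by arithmetic progressions.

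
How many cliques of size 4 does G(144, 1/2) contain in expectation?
E[# K_4] = C(144, 4) · (1/2)^C(4, 2) = 17178876 / 2^6 = 4294719/16 = 268419.9375

For each 4-subset S of vertices (there are C(144, 4) = 17178876 such S), let X_S = 1 if S induces a K_4 (all C(4, 2) = 6 edges present). Then P(X_S = 1) = (1/2)^6 = 1/64. By linearity of expectation, E[# K_4] = C(144, 4) · (1/2)^6 = 17178876 / 64 = 4294719/16 = 268419.9375.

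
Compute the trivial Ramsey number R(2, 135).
R(2, 135) = 135

R(2, k) = k for all k ≥ 2: in a 2-colouring of K_k, either some edge is red (a red K_2) or all edges are blue (a blue K_k). And K_{134} coloured all-blue has no blue K_135, so R(2, 135) > 134. Hence R(2, 135) = 135.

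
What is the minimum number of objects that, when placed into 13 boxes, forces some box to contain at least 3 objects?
n = (3 − 1)·13 + 1 = 27

By the generalised pigeonhole principle, to guarantee some box contains ≥ r objects we need more than (r − 1) · k objects total. Threshold: n = (r − 1) · k + 1. With r = 3 and k = 13: n = 2 · 13 + 1 = 26 + 1 = 27. For n = 26 = 2 · 13, we can put exactly 2 objects in every box, avoiding 3 in any single one — so 27 is tight.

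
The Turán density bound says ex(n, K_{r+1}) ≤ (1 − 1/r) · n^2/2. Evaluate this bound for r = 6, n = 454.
Turán density bound = (5/6) · 454^2/2 = 257645/3 ≈ 85881.6667

Turán's theorem: ex(n, K_{r+1}) is achieved by the complete r-partite Turán graph T(n, r) with parts as balanced as possible, and is at most (1 − 1/r) · n^2/2. For r = 6, n = 454: the density bound is (5/6) · 206116/2 = 257645/3 ≈ 85881.6667. The integer-valued extremum is e(T(454, 6)) = 85881, which is strictly less than the density bound 257645/3 since 6 ∤ 454 (the parts of T(454, 6) cannot all be equal).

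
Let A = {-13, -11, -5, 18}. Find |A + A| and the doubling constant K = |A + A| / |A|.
K = |A + A| / |A| = 10/4 = 5/2

Enumerate A + A = {a + b : a, b ∈ A}. With |A| = 4, there are |A|^2 = 16 ordered sum pairs; collecting distinct values, A + A = {-26, -24, -22, -18, -16, -10, 5, 7, 13, 36}, so |A + A| = 10. Thus K = 10/4 = 5/2. For comparison, the minimum possible |A + A| over all 4-element sets is 2·4 − 1 = 7 (so min K = 7/4), attained only by arithmetic progressions.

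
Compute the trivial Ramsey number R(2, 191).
R(2, 191) = 191

R(2, k) = k for all k ≥ 2: in a 2-colouring of K_k, either some edge is red (a red K_2) or all edges are blue (a blue K_k). And K_{190} coloured all-blue has no blue K_191, so R(2, 191) > 190. Hence R(2, 191) = 191.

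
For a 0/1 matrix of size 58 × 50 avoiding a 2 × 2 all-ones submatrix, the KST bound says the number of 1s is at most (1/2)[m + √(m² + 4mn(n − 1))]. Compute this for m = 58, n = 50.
z(58, 50; 2, 2) ≤ (1/2)[58 + √(58² + 4·58·50·49)] = (1/2)[58 + √571764] = 407.0754

Kővári–Sós–Turán: let r_1, ..., r_58 be the row sums and z = Σ r_i the total number of 1s. Each pair of columns can share at most one row with both entries 1 (else a 2×2 all-ones block appears), so Σ_i C(r_i, 2) ≤ C(50, 2) = 1225. By convexity Σ_i C(r_i, 2) ≥ 58·C(z/58, 2) = z(z − 58)/(2·58), giving z² − 58z − 58·50·49 ≤ 0 and hence z ≤ (1/2)[58 + √(3364 + 4·142100)] = (1/2)[58 + √571764] ≈ (1/2)(58 + 756.1508) = 407.0754.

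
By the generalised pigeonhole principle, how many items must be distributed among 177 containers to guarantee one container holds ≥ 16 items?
n = (16 − 1)·177 + 1 = 2656

By the generalised pigeonhole principle, to guarantee some box contains ≥ r objects we need more than (r − 1) · k objects total. Threshold: n = (r − 1) · k + 1. With r = 16 and k = 177: n = 15 · 177 + 1 = 2655 + 1 = 2656. For n = 2655 = 15 · 177, we can put exactly 15 objects in every box, avoiding 16 in any single one — so 2656 is tight.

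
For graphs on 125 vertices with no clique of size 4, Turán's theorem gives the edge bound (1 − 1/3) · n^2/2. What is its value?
Turán density bound = (2/3) · 125^2/2 = 15625/3 ≈ 5208.3333

Turán's theorem: ex(n, K_{r+1}) is achieved by the complete r-partite Turán graph T(n, r) with parts as balanced as possible, and is at most (1 − 1/r) · n^2/2. For r = 3, n = 125: the density bound is (2/3) · 15625/2 = 15625/3 ≈ 5208.3333. The integer-valued extremum is e(T(125, 3)) = 5208, which is strictly less than the density bound 15625/3 since 3 ∤ 125 (the parts of T(125, 3) cannot all be equal).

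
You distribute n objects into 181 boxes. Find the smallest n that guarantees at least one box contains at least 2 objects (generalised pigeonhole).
n = (2 − 1)·181 + 1 = 182

By the generalised pigeonhole principle, to guarantee some box contains ≥ r objects we need more than (r − 1) · k objects total. Threshold: n = (r − 1) · k + 1. With r = 2 and k = 181: n = 1 · 181 + 1 = 181 + 1 = 182. For n = 181 = 1 · 181, we can put exactly 1 objects in every box, avoiding 2 in any single one — so 182 is tight.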